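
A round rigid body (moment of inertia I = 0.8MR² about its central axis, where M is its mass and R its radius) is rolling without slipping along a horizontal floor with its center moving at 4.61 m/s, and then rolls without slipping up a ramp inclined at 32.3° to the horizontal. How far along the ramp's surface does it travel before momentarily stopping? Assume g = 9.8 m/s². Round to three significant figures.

Here I = 0.8MR², so the shape factor k = I/(MR²) = 0.8.
Rolling without slipping gives ω = v/R, so the total kinetic energy is ½Mv² + ½Iω² = ½(1+k)Mv² = (9/10)Mv².
Setting this equal to Mgh gives the vertical rise h = (1+k)v₀²/(2g) = 1.8×4.61²/(2×9.8) = 1.952 m.
Along the incline, d = h/sinθ = 1.952/sin32.3° ≈ 3.65 m.

d ≈ 3.65 m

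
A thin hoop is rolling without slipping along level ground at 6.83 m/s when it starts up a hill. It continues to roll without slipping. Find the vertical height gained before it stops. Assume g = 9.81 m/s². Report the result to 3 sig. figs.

Here I = MR², so the shape factor k = I/(MR²) = 1.
Since it rolls without slipping, ω = v/R and KE = ½Mv² + ½Iω² = ½(1+k)Mv² = Mv².
At the top the kinetic energy is zero, so Mv₀² = Mgh.
Thus h = (1+k)v₀²/(2g) = 2 × 6.83² / (2 × 9.81) ≈ 4.76 m.

h ≈ 4.76 m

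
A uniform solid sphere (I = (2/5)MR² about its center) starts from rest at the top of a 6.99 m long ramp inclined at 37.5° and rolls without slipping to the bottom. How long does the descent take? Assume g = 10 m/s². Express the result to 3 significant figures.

Here I = (2/5)MR², so the shape factor k = I/(MR²) = 0.4.
Newton's second law down the slope: Mg sinθ − f = Ma. The torque equation fR = Iα (with α = a/R) gives f = kMa.
Hence a = g sinθ/(1+k) = 10×sin37.5°/1.4 = 4.348 m/s².
With constant a from rest, t = √(2L/a) = √(2·6.99/4.348) ≈ 1.79 s.

t ≈ 1.79 s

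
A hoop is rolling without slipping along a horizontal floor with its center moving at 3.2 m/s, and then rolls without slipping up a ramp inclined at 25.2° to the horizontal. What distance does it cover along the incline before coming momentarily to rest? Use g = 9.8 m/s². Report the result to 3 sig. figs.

The moment of inertia is MR², giving k ≡ I/(MR²) = 1.
Rolling without slipping gives ω = v/R, so the total kinetic energy is ½Mv² + ½Iω² = ½(1+k)Mv² = Mv².
Setting this equal to Mgh gives the vertical rise h = (1+k)v₀²/(2g) = 2×3.2²/(2×9.8) = 1.045 m.
Along the incline, d = h/sinθ = 1.045/sin25.2° ≈ 2.45 m.

d ≈ 2.45 m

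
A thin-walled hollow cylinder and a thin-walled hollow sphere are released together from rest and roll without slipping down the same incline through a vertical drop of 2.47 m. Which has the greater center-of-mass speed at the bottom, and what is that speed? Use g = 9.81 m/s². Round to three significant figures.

the thin-walled hollow sphere, at v ≈ 5.39 m/s

For rolling without slipping, Mgh = ½(1+k)Mv² where k = I/(MR²), so v = √(2gh/(1+k)).
Thin-walled hollow cylinder: k = 1, giving v = √(2×9.81×2.47/2) = 4.922 m/s.
Thin-walled hollow sphere: k = 2/3, giving v = √(2×9.81×2.47/1.667) = 5.392 m/s.
The smaller k wins: the thin-walled hollow sphere, at ≈ 5.39 m/s.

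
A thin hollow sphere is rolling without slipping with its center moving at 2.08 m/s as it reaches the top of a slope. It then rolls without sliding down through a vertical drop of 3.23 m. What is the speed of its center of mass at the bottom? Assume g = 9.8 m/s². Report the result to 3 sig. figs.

The moment of inertia is (2/3)MR², giving k ≡ I/(MR²) = 2/3.
Since it rolls without slipping, ω = v/R and KE = ½Mv² + ½Iω² = ½(1+k)Mv² = (5/6)Mv².
Conserving energy between top and bottom: (5/6)Mv² = (5/6)Mv₀² + Mgh, hence v² = v₀² + 2gh/(1+k).
v = √(2.08² + 2×9.8×3.23/1.667) = √42.31 ≈ 6.50 m/s.

v ≈ 6.50 m/s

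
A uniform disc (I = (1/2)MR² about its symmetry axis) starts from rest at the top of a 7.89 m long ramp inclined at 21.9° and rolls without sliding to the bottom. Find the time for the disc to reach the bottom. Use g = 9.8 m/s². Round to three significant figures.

t ≈ 2.54 s

Here I = (1/2)MR², so the shape factor k = I/(MR²) = 0.5.
Translational: Mg sinθ − f = Ma. Rotational about the CM: fR = Iα = kMRa, so f = kMa.
Hence a = g sinθ/(1+k) = 9.8×sin21.9°/1.5 = 2.437 m/s².
Starting from rest, L = ½at², so t = √(2L/a) = √(2×7.89/2.437) ≈ 2.54 s.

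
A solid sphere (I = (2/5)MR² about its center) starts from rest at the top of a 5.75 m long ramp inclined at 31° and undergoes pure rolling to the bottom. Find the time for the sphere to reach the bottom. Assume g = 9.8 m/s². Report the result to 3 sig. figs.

The moment of inertia is (2/5)MR², giving k ≡ I/(MR²) = 0.4.
Along the incline Mg sinθ − f = Ma, and torque about the center fR = Iα = kMR²(a/R) gives f = kMa.
Hence a = g sinθ/(1+k) = 9.8×sin31°/1.4 = 3.605 m/s².
With constant a from rest, t = √(2L/a) = √(2·5.75/3.605) ≈ 1.79 s.

t ≈ 1.79 s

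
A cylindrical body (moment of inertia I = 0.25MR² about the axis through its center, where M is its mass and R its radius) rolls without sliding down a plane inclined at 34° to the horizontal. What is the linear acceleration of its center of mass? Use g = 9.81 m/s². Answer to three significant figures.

a ≈ 4.39 m/s²

For this body I = 0.25MR², i.e. k = I/(MR²) = 0.25.
Newton's second law down the slope: Mg sinθ − f = Ma. The torque equation fR = Iα (with α = a/R) gives f = kMa.
Eliminating f: Mg sinθ = (1+k)Ma, so a = g sinθ/(1+k) = 9.81 × sin34° / 1.25 ≈ 4.39 m/s².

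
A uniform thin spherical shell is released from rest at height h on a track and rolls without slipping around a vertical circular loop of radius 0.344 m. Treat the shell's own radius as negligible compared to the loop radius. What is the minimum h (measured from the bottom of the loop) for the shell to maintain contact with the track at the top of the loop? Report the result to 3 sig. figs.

h_min ≈ 0.975 m

The moment of inertia is (2/3)MR², giving k ≡ I/(MR²) = 2/3.
At the top of the loop, the minimum-contact condition is Mg = Mv_top²/r, so v_top² = gr.
With ω = v/R, the kinetic energy at speed v is ½(1+k)Mv² = (5/6)Mv².
Energy conservation from release (height h) to the top (height 2r): Mgh = Mg(2r) + (5/6)M·gr.
Thus h_min = 2r + (1+k)r/2 = r(2 + 1.667/2) = 0.344 × 2.833 ≈ 0.975 m.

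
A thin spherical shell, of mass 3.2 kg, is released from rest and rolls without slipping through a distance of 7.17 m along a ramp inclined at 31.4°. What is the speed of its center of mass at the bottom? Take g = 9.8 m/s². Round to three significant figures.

v ≈ 6.63 m/s

With I = (2/3)MR², the ratio k = I/(MR²) is 2/3.
Pure rolling means v = ωR; then KE = ½Mv² + ½I(v/R)² = ½(1+k)Mv² = (5/6)Mv².
The vertical drop is h = L sinθ = 7.17 × sin31.4° = 3.736 m.
Energy conservation: Mgh = (5/6)Mv², so v = √(2gh/(1+k)) = √(2 × 9.8 × 3.736 / 1.667) ≈ 6.63 m/s.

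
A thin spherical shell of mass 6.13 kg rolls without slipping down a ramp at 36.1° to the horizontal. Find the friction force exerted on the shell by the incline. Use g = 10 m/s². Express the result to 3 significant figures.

f ≈ 14.4 N

The moment of inertia is (2/3)MR², giving k ≡ I/(MR²) = 2/3.
Translational: Mg sinθ − f = Ma. Rotational about the CM: fR = Iα = kMRa, so f = kMa.
Combining, a = g sinθ/(1+k) and f = kMa = kMg sinθ/(1+k).
f = (2/3) × 6.13 × 10 × sin36.1° / 1.667 ≈ 14.4 N.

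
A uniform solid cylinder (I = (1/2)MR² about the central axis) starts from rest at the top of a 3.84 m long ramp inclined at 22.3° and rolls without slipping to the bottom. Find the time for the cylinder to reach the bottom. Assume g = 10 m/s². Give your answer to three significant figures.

t ≈ 1.74 s

For this body I = (1/2)MR², i.e. k = I/(MR²) = 0.5.
Translational: Mg sinθ − f = Ma. Rotational about the CM: fR = Iα = kMRa, so f = kMa.
Hence a = g sinθ/(1+k) = 10×sin22.3°/1.5 = 2.53 m/s².
With constant a from rest, t = √(2L/a) = √(2·3.84/2.53) ≈ 1.74 s.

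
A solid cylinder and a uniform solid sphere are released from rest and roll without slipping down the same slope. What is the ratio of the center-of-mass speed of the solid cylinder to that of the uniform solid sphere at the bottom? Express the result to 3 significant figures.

v_ratio ≈ 0.966

Each satisfies Mgh = ½(1+k)Mv² with k = I/(MR²), so v ∝ 1/√(1+k).
For the solid cylinder k = 0.5; for the uniform solid sphere k = 0.4.
v₁/v₂ = √((1+k₂)/(1+k₁)) = √(1.4/1.5) ≈ 0.966.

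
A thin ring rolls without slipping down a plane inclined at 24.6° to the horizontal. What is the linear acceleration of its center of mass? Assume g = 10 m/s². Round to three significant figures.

Here I = MR², so the shape factor k = I/(MR²) = 1.
Translational: Mg sinθ − f = Ma. Rotational about the CM: fR = Iα = kMRa, so f = kMa.
Eliminating f: Mg sinθ = (1+k)Ma, so a = g sinθ/(1+k) = 10 × sin24.6° / 2 ≈ 2.08 m/s².

a ≈ 2.08 m/s²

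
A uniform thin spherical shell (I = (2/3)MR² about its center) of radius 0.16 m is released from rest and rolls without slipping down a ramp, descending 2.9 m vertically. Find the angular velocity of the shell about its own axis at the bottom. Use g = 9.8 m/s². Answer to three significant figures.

The moment of inertia is (2/3)MR², giving k ≡ I/(MR²) = 2/3.
Rolling without slipping gives ω = v/R, so the total kinetic energy is ½Mv² + ½Iω² = ½(1+k)Mv² = (5/6)Mv².
Energy conservation Mgh = ½(1+k)Mv² gives v = √(2gh/(1+k)) = √(2 × 9.8 × 2.9 / 1.667) = 5.84 m/s.
Then ω = v/R = 5.84 / 0.16 ≈ 36.5 rad/s.

ω ≈ 36.5 rad/s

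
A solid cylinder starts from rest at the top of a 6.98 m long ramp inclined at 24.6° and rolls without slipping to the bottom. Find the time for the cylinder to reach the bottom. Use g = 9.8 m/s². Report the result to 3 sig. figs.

With I = (1/2)MR², the ratio k = I/(MR²) is 0.5.
Newton's second law down the slope: Mg sinθ − f = Ma. The torque equation fR = Iα (with α = a/R) gives f = kMa.
Hence a = g sinθ/(1+k) = 9.8×sin24.6°/1.5 = 2.72 m/s².
Starting from rest, L = ½at², so t = √(2L/a) = √(2×6.98/2.72) ≈ 2.27 s.

t ≈ 2.27 s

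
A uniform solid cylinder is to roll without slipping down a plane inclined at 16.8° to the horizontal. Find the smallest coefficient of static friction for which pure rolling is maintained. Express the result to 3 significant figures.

μ_min ≈ 0.101

Here I = (1/2)MR², so the shape factor k = I/(MR²) = 0.5.
Along the incline Mg sinθ − f = Ma, and torque about the center fR = Iα = kMR²(a/R) gives f = kMa.
These give a = g sinθ/(1+k) and the required friction f = kMg sinθ/(1+k).
The normal force is N = Mg cosθ, so μ_min = f/N = k tanθ/(1+k).
μ_min = 0.5 × tan16.8° / 1.5 ≈ 0.101.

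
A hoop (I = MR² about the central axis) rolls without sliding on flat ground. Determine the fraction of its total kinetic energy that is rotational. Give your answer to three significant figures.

fraction ≈ 0.500

Here I = MR², so the shape factor k = I/(MR²) = 1.
Since ω = v/R, the translational part is ½Mv² and the rotational part is ½I(v/R)² = ½kMv²; the total is ½(1+k)Mv².
The rotational fraction is therefore k/(1+k) = 1/2 ≈ 0.500.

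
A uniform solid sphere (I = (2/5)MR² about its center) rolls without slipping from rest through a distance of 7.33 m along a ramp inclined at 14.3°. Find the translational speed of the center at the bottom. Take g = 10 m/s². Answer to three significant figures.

Here I = (2/5)MR², so the shape factor k = I/(MR²) = 0.4.
Pure rolling means v = ωR; then KE = ½Mv² + ½I(v/R)² = ½(1+k)Mv² = (7/10)Mv².
The vertical drop is h = L sinθ = 7.33 × sin14.3° = 1.811 m.
Energy conservation: Mgh = (7/10)Mv², so v = √(2gh/(1+k)) = √(2 × 10 × 1.811 / 1.4) ≈ 5.09 m/s.

v ≈ 5.09 m/s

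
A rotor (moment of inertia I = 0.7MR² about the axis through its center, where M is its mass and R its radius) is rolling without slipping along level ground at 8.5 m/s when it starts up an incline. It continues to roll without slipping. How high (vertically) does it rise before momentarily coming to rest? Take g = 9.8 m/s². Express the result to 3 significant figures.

h ≈ 6.27 m

Here I = 0.7MR², so the shape factor k = I/(MR²) = 0.7.
Pure rolling means v = ωR; then KE = ½Mv² + ½I(v/R)² = ½(1+k)Mv² = (17/20)Mv².
At the top the kinetic energy is zero, so (17/20)Mv₀² = Mgh.
Thus h = (1+k)v₀²/(2g) = 1.7 × 8.5² / (2 × 9.8) ≈ 6.27 m.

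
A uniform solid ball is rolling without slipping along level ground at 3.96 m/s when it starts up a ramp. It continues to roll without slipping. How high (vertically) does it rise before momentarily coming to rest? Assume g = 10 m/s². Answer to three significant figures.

h ≈ 1.10 m

Here I = (2/5)MR², so the shape factor k = I/(MR²) = 0.4.
Pure rolling means v = ωR; then KE = ½Mv² + ½I(v/R)² = ½(1+k)Mv² = (7/10)Mv².
At the top the kinetic energy is zero, so (7/10)Mv₀² = Mgh.
Thus h = (1+k)v₀²/(2g) = 1.4 × 3.96² / (2 × 10) ≈ 1.10 m.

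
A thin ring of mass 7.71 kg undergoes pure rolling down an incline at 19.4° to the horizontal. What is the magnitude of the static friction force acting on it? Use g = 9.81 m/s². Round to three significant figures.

With I = MR², the ratio k = I/(MR²) is 1.
Translational: Mg sinθ − f = Ma. Rotational about the CM: fR = Iα = kMRa, so f = kMa.
Combining, a = g sinθ/(1+k) and f = kMa = kMg sinθ/(1+k).
f = 1 × 7.71 × 9.81 × sin19.4° / 2 ≈ 12.6 N.

f ≈ 12.6 N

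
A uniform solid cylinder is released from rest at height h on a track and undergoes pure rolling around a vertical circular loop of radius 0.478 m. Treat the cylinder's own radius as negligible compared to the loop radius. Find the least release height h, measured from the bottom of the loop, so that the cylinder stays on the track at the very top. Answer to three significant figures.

The moment of inertia is (1/2)MR², giving k ≡ I/(MR²) = 0.5.
At the top, contact is just lost when gravity alone supplies the centripetal force: Mg = Mv_top²/r, i.e. v_top² = gr.
With ω = v/R, the kinetic energy at speed v is ½(1+k)Mv² = (3/4)Mv².
Energy conservation from release (height h) to the top (height 2r): Mgh = Mg(2r) + (3/4)M·gr.
Thus h_min = 2r + (1+k)r/2 = r(2 + 1.5/2) = 0.478 × 2.75 ≈ 1.31 m.

h_min ≈ 1.31 m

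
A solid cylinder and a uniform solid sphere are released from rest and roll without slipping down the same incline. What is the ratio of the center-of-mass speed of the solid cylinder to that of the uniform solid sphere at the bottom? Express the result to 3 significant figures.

Each satisfies Mgh = ½(1+k)Mv² with k = I/(MR²), so v ∝ 1/√(1+k).
For the solid cylinder k = 0.5; for the uniform solid sphere k = 0.4.
v₁/v₂ = √((1+k₂)/(1+k₁)) = √(1.4/1.5) ≈ 0.966.

v_ratio ≈ 0.966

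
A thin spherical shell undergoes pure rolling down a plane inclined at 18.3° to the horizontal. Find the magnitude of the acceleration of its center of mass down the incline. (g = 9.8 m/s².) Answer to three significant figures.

a ≈ 1.85 m/s²

The moment of inertia is (2/3)MR², giving k ≡ I/(MR²) = 2/3.
Translational: Mg sinθ − f = Ma. Rotational about the CM: fR = Iα = kMRa, so f = kMa.
Eliminating f: Mg sinθ = (1+k)Ma, so a = g sinθ/(1+k) = 9.8 × sin18.3° / 1.667 ≈ 1.85 m/s².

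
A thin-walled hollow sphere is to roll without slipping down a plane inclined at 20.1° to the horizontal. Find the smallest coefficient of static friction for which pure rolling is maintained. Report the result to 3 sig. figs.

μ_min ≈ 0.146

With I = (2/3)MR², the ratio k = I/(MR²) is 2/3.
Newton's second law down the slope: Mg sinθ − f = Ma. The torque equation fR = Iα (with α = a/R) gives f = kMa.
These give a = g sinθ/(1+k) and the required friction f = kMg sinθ/(1+k).
With N = Mg cosθ, the no-slip condition f ≤ μN gives μ_min = f/N = k tanθ/(1+k).
μ_min = (2/3) × tan20.1° / 1.667 ≈ 0.146.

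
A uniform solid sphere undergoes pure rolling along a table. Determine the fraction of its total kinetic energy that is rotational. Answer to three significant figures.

fraction ≈ 0.286

The moment of inertia is (2/5)MR², giving k ≡ I/(MR²) = 0.4.
Since ω = v/R, the translational part is ½Mv² and the rotational part is ½I(v/R)² = ½kMv²; the total is ½(1+k)Mv².
The rotational fraction is therefore k/(1+k) = 0.4/1.4 ≈ 0.286.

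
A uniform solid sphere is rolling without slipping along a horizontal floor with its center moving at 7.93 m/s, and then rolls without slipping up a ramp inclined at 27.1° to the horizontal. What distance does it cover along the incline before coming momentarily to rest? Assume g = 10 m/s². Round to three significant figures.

With I = (2/5)MR², the ratio k = I/(MR²) is 0.4.
The rolling condition ω = v/R makes the rotational term ½I(v/R)² = ½kMv², so KE_total = ½(1+k)Mv² = (7/10)Mv².
Setting this equal to Mgh gives the vertical rise h = (1+k)v₀²/(2g) = 1.4×7.93²/(2×10) = 4.402 m.
Along the incline, d = h/sinθ = 4.402/sin27.1° ≈ 9.66 m.

d ≈ 9.66 m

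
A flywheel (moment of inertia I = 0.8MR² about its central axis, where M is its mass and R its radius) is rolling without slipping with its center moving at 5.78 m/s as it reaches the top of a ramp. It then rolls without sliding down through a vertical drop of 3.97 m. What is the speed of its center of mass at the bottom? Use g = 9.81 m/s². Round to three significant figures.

v ≈ 8.76 m/s

Here I = 0.8MR², so the shape factor k = I/(MR²) = 0.8.
The rolling condition ω = v/R makes the rotational term ½I(v/R)² = ½kMv², so KE_total = ½(1+k)Mv² = (9/10)Mv².
Energy conservation: (9/10)Mv₀² + Mgh = (9/10)Mv², so v² = v₀² + 2gh/(1+k).
v = √(5.78² + 2×9.81×3.97/1.8) = √76.68 ≈ 8.76 m/s.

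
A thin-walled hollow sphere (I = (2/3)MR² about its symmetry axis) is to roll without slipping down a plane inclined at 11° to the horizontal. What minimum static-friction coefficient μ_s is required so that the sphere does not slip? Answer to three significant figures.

μ_min ≈ 0.0778

For this body I = (2/3)MR², i.e. k = I/(MR²) = 2/3.
Along the incline Mg sinθ − f = Ma, and torque about the center fR = Iα = kMR²(a/R) gives f = kMa.
These give a = g sinθ/(1+k) and the required friction f = kMg sinθ/(1+k).
The normal force is N = Mg cosθ, so μ_min = f/N = k tanθ/(1+k).
μ_min = (2/3) × tan11° / 1.667 ≈ 0.0778.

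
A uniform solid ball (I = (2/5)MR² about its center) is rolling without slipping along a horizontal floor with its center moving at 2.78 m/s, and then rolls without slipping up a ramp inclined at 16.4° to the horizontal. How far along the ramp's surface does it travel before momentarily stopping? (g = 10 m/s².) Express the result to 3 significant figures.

The moment of inertia is (2/5)MR², giving k ≡ I/(MR²) = 0.4.
Since it rolls without slipping, ω = v/R and KE = ½Mv² + ½Iω² = ½(1+k)Mv² = (7/10)Mv².
Setting this equal to Mgh gives the vertical rise h = (1+k)v₀²/(2g) = 1.4×2.78²/(2×10) = 0.541 m.
Along the incline, d = h/sinθ = 0.541/sin16.4° ≈ 1.92 m.

d ≈ 1.92 m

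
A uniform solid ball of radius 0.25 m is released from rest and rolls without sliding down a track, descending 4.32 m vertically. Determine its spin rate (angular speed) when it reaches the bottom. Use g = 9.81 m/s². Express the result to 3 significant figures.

ω ≈ 31.1 rad/s

Here I = (2/5)MR², so the shape factor k = I/(MR²) = 0.4.
The rolling condition ω = v/R makes the rotational term ½I(v/R)² = ½kMv², so KE_total = ½(1+k)Mv² = (7/10)Mv².
Energy conservation Mgh = ½(1+k)Mv² gives v = √(2gh/(1+k)) = √(2 × 9.81 × 4.32 / 1.4) = 7.781 m/s.
Then ω = v/R = 7.781 / 0.25 ≈ 31.1 rad/s.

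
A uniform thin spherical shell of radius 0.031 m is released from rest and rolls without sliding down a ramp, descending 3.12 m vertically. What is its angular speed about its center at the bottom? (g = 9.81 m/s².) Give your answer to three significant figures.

ω ≈ 195 rad/s

Here I = (2/3)MR², so the shape factor k = I/(MR²) = 2/3.
Since it rolls without slipping, ω = v/R and KE = ½Mv² + ½Iω² = ½(1+k)Mv² = (5/6)Mv².
Energy conservation Mgh = ½(1+k)Mv² gives v = √(2gh/(1+k)) = √(2 × 9.81 × 3.12 / 1.667) = 6.06 m/s.
The angular speed follows from ω = v/R = 6.06/0.031 ≈ 195 rad/s.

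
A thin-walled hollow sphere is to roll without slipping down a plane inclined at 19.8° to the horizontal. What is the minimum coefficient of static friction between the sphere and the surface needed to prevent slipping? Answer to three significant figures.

μ_min ≈ 0.144

The moment of inertia is (2/3)MR², giving k ≡ I/(MR²) = 2/3.
Newton's second law down the slope: Mg sinθ − f = Ma. The torque equation fR = Iα (with α = a/R) gives f = kMa.
These give a = g sinθ/(1+k) and the required friction f = kMg sinθ/(1+k).
The normal force is N = Mg cosθ, so μ_min = f/N = k tanθ/(1+k).
μ_min = (2/3) × tan19.8° / 1.667 ≈ 0.144.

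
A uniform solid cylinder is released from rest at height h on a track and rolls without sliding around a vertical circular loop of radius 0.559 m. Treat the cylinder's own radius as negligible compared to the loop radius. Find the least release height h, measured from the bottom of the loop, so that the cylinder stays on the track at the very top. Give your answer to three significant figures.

Here I = (1/2)MR², so the shape factor k = I/(MR²) = 0.5.
At the top, contact is just lost when gravity alone supplies the centripetal force: Mg = Mv_top²/r, i.e. v_top² = gr.
With ω = v/R, the kinetic energy at speed v is ½(1+k)Mv² = (3/4)Mv².
Energy conservation from release (height h) to the top (height 2r): Mgh = Mg(2r) + (3/4)M·gr.
Thus h_min = 2r + (1+k)r/2 = r(2 + 1.5/2) = 0.559 × 2.75 ≈ 1.54 m.

h_min ≈ 1.54 m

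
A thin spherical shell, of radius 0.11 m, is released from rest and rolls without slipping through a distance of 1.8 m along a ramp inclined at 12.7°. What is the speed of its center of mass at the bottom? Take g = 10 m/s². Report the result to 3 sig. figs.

The moment of inertia is (2/3)MR², giving k ≡ I/(MR²) = 2/3.
Rolling without slipping gives ω = v/R, so the total kinetic energy is ½Mv² + ½Iω² = ½(1+k)Mv² = (5/6)Mv².
The vertical drop is h = L sinθ = 1.8 × sin12.7° = 0.3957 m.
Energy conservation: Mgh = (5/6)Mv², so v = √(2gh/(1+k)) = √(2 × 10 × 0.3957 / 1.667) ≈ 2.18 m/s.

v ≈ 2.18 m/s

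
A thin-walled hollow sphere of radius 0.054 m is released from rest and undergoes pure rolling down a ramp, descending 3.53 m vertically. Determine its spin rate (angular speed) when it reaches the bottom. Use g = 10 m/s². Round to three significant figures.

Here I = (2/3)MR², so the shape factor k = I/(MR²) = 2/3.
Rolling without slipping gives ω = v/R, so the total kinetic energy is ½Mv² + ½Iω² = ½(1+k)Mv² = (5/6)Mv².
Energy conservation Mgh = ½(1+k)Mv² gives v = √(2gh/(1+k)) = √(2 × 10 × 3.53 / 1.667) = 6.508 m/s.
The angular speed follows from ω = v/R = 6.508/0.054 ≈ 121 rad/s.

ω ≈ 121 rad/s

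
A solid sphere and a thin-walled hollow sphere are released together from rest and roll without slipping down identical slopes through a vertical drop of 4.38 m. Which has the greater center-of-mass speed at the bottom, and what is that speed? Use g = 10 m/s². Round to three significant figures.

For rolling without slipping, Mgh = ½(1+k)Mv² where k = I/(MR²), so v = √(2gh/(1+k)).
Solid sphere: k = 0.4, giving v = √(2×10×4.38/1.4) = 7.91 m/s.
Thin-walled hollow sphere: k = 2/3, giving v = √(2×10×4.38/1.667) = 7.25 m/s.
The smaller k wins: the solid sphere, at ≈ 7.91 m/s.

the solid sphere, at v ≈ 7.91 m/s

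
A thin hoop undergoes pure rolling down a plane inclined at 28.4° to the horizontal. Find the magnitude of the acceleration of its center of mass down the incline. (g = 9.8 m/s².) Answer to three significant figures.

With I = MR², the ratio k = I/(MR²) is 1.
Translational: Mg sinθ − f = Ma. Rotational about the CM: fR = Iα = kMRa, so f = kMa.
Eliminating f: Mg sinθ = (1+k)Ma, so a = g sinθ/(1+k) = 9.8 × sin28.4° / 2 ≈ 2.33 m/s².

a ≈ 2.33 m/s²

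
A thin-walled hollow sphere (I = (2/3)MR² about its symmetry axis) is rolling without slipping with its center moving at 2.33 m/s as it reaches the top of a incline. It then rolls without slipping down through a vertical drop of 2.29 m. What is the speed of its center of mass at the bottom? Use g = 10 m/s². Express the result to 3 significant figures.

v ≈ 5.74 m/s

Here I = (2/3)MR², so the shape factor k = I/(MR²) = 2/3.
Pure rolling means v = ωR; then KE = ½Mv² + ½I(v/R)² = ½(1+k)Mv² = (5/6)Mv².
Energy conservation: (5/6)Mv₀² + Mgh = (5/6)Mv², so v² = v₀² + 2gh/(1+k).
v = √(2.33² + 2×10×2.29/1.667) = √32.91 ≈ 5.74 m/s.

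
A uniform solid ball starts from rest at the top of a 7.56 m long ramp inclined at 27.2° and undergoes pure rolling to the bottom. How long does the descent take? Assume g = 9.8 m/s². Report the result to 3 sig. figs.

Here I = (2/5)MR², so the shape factor k = I/(MR²) = 0.4.
Translational: Mg sinθ − f = Ma. Rotational about the CM: fR = Iα = kMRa, so f = kMa.
Hence a = g sinθ/(1+k) = 9.8×sin27.2°/1.4 = 3.2 m/s².
With constant a from rest, t = √(2L/a) = √(2·7.56/3.2) ≈ 2.17 s.

t ≈ 2.17 s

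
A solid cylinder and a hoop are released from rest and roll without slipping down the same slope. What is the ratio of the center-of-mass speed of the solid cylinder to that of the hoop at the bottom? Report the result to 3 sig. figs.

Each satisfies Mgh = ½(1+k)Mv² with k = I/(MR²), so v ∝ 1/√(1+k).
For the solid cylinder k = 0.5; for the hoop k = 1.
v₁/v₂ = √((1+k₂)/(1+k₁)) = √(2/1.5) ≈ 1.15.

v_ratio ≈ 1.15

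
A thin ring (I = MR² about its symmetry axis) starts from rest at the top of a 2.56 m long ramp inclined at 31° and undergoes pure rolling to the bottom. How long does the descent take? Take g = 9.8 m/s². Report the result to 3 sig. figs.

Here I = MR², so the shape factor k = I/(MR²) = 1.
Newton's second law down the slope: Mg sinθ − f = Ma. The torque equation fR = Iα (with α = a/R) gives f = kMa.
Hence a = g sinθ/(1+k) = 9.8×sin31°/2 = 2.524 m/s².
Starting from rest, L = ½at², so t = √(2L/a) = √(2×2.56/2.524) ≈ 1.42 s.

t ≈ 1.42 s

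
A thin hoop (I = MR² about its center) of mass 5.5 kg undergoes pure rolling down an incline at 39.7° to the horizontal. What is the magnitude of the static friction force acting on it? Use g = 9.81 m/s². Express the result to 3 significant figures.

f ≈ 17.2 N

The moment of inertia is MR², giving k ≡ I/(MR²) = 1.
Newton's second law down the slope: Mg sinθ − f = Ma. The torque equation fR = Iα (with α = a/R) gives f = kMa.
Combining, a = g sinθ/(1+k) and f = kMa = kMg sinθ/(1+k).
f = 1 × 5.5 × 9.81 × sin39.7° / 2 ≈ 17.2 N.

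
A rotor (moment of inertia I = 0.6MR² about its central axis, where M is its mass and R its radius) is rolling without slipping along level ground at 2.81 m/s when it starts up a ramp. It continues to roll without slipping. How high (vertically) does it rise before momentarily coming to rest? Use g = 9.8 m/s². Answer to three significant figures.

With I = 0.6MR², the ratio k = I/(MR²) is 0.6.
Pure rolling means v = ωR; then KE = ½Mv² + ½I(v/R)² = ½(1+k)Mv² = (4/5)Mv².
All of this converts to potential energy at the highest point: (4/5)Mv₀² = Mgh.
Thus h = (1+k)v₀²/(2g) = 1.6 × 2.81² / (2 × 9.8) ≈ 0.645 m.

h ≈ 0.645 m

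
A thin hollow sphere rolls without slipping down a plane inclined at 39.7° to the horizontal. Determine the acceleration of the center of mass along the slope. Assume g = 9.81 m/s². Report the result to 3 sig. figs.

With I = (2/3)MR², the ratio k = I/(MR²) is 2/3.
Newton's second law down the slope: Mg sinθ − f = Ma. The torque equation fR = Iα (with α = a/R) gives f = kMa.
Eliminating f: Mg sinθ = (1+k)Ma, so a = g sinθ/(1+k) = 9.81 × sin39.7° / 1.667 ≈ 3.76 m/s².

a ≈ 3.76 m/s²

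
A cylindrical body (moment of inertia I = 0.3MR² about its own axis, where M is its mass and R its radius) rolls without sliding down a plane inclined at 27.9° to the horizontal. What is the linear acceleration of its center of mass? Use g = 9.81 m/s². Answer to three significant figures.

For this body I = 0.3MR², i.e. k = I/(MR²) = 0.3.
Translational: Mg sinθ − f = Ma. Rotational about the CM: fR = Iα = kMRa, so f = kMa.
Eliminating f: Mg sinθ = (1+k)Ma, so a = g sinθ/(1+k) = 9.81 × sin27.9° / 1.3 ≈ 3.53 m/s².

a ≈ 3.53 m/s²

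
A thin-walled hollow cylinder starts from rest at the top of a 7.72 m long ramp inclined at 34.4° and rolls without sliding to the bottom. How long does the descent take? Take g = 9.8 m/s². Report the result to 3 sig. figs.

t ≈ 2.36 s

With I = MR², the ratio k = I/(MR²) is 1.
Translational: Mg sinθ − f = Ma. Rotational about the CM: fR = Iα = kMRa, so f = kMa.
Hence a = g sinθ/(1+k) = 9.8×sin34.4°/2 = 2.768 m/s².
With constant a from rest, t = √(2L/a) = √(2·7.72/2.768) ≈ 2.36 s.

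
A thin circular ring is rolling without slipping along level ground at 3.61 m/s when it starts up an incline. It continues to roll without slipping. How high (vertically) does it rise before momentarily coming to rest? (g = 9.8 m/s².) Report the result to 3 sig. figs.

h ≈ 1.33 m

The moment of inertia is MR², giving k ≡ I/(MR²) = 1.
Rolling without slipping gives ω = v/R, so the total kinetic energy is ½Mv² + ½Iω² = ½(1+k)Mv² = Mv².
All of this converts to potential energy at the highest point: Mv₀² = Mgh.
Thus h = (1+k)v₀²/(2g) = 2 × 3.61² / (2 × 9.8) ≈ 1.33 m.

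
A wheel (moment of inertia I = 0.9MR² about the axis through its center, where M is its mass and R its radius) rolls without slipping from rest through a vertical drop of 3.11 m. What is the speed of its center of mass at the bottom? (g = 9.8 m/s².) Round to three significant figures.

The moment of inertia is 0.9MR², giving k ≡ I/(MR²) = 0.9.
The rolling condition ω = v/R makes the rotational term ½I(v/R)² = ½kMv², so KE_total = ½(1+k)Mv² = (19/20)Mv².
Energy conservation: Mgh = (19/20)Mv², so v = √(2gh/(1+k)) = √(2 × 9.8 × 3.11 / 1.9) ≈ 5.66 m/s.

v ≈ 5.66 m/s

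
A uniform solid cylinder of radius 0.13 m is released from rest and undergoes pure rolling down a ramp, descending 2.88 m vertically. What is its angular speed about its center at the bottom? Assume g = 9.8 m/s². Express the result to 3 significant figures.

ω ≈ 47.2 rad/s

Here I = (1/2)MR², so the shape factor k = I/(MR²) = 0.5.
Pure rolling means v = ωR; then KE = ½Mv² + ½I(v/R)² = ½(1+k)Mv² = (3/4)Mv².
Energy conservation Mgh = ½(1+k)Mv² gives v = √(2gh/(1+k)) = √(2 × 9.8 × 2.88 / 1.5) = 6.134 m/s.
Then ω = v/R = 6.134 / 0.13 ≈ 47.2 rad/s.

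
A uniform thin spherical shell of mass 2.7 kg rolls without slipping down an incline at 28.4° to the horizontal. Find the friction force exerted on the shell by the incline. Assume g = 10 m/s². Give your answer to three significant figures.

f ≈ 5.14 N

For this body I = (2/3)MR², i.e. k = I/(MR²) = 2/3.
Newton's second law down the slope: Mg sinθ − f = Ma. The torque equation fR = Iα (with α = a/R) gives f = kMa.
Combining, a = g sinθ/(1+k) and f = kMa = kMg sinθ/(1+k).
f = (2/3) × 2.7 × 10 × sin28.4° / 1.667 ≈ 5.14 N.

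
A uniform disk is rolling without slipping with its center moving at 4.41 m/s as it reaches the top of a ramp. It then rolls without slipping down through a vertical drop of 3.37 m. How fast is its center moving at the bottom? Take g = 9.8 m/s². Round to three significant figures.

Here I = (1/2)MR², so the shape factor k = I/(MR²) = 0.5.
The rolling condition ω = v/R makes the rotational term ½I(v/R)² = ½kMv², so KE_total = ½(1+k)Mv² = (3/4)Mv².
Conserving energy between top and bottom: (3/4)Mv² = (3/4)Mv₀² + Mgh, hence v² = v₀² + 2gh/(1+k).
v = √(4.41² + 2×9.8×3.37/1.5) = √63.48 ≈ 7.97 m/s.

v ≈ 7.97 m/s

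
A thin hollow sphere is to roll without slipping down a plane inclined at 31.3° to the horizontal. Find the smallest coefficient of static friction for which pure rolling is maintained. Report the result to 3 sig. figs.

μ_min ≈ 0.243

With I = (2/3)MR², the ratio k = I/(MR²) is 2/3.
Along the incline Mg sinθ − f = Ma, and torque about the center fR = Iα = kMR²(a/R) gives f = kMa.
These give a = g sinθ/(1+k) and the required friction f = kMg sinθ/(1+k).
The normal force is N = Mg cosθ, so μ_min = f/N = k tanθ/(1+k).
μ_min = (2/3) × tan31.3° / 1.667 ≈ 0.243.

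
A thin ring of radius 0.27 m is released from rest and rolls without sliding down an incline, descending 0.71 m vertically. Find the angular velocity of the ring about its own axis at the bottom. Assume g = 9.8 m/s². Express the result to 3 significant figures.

For this body I = MR², i.e. k = I/(MR²) = 1.
The rolling condition ω = v/R makes the rotational term ½I(v/R)² = ½kMv², so KE_total = ½(1+k)Mv² = Mv².
Energy conservation Mgh = ½(1+k)Mv² gives v = √(2gh/(1+k)) = √(2 × 9.8 × 0.71 / 2) = 2.638 m/s.
Then ω = v/R = 2.638 / 0.27 ≈ 9.77 rad/s.

ω ≈ 9.77 rad/s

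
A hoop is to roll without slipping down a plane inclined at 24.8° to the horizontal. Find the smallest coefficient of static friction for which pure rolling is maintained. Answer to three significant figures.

μ_min ≈ 0.231

With I = MR², the ratio k = I/(MR²) is 1.
Along the incline Mg sinθ − f = Ma, and torque about the center fR = Iα = kMR²(a/R) gives f = kMa.
These give a = g sinθ/(1+k) and the required friction f = kMg sinθ/(1+k).
The normal force is N = Mg cosθ, so μ_min = f/N = k tanθ/(1+k).
μ_min = 1 × tan24.8° / 2 ≈ 0.231.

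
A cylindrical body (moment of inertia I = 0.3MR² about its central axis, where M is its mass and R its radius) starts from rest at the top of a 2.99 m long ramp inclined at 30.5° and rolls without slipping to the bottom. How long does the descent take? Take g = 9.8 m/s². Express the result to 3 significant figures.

t ≈ 1.25 s

With I = 0.3MR², the ratio k = I/(MR²) is 0.3.
Translational: Mg sinθ − f = Ma. Rotational about the CM: fR = Iα = kMRa, so f = kMa.
Hence a = g sinθ/(1+k) = 9.8×sin30.5°/1.3 = 3.826 m/s².
Starting from rest, L = ½at², so t = √(2L/a) = √(2×2.99/3.826) ≈ 1.25 s.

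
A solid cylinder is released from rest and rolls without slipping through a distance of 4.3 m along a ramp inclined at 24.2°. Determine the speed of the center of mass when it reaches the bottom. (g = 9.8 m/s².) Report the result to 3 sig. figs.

v ≈ 4.80 m/s

The moment of inertia is (1/2)MR², giving k ≡ I/(MR²) = 0.5.
Since it rolls without slipping, ω = v/R and KE = ½Mv² + ½Iω² = ½(1+k)Mv² = (3/4)Mv².
The vertical drop is h = L sinθ = 4.3 × sin24.2° = 1.763 m.
Setting Mgh = (3/4)Mv² gives v = √(2gh/(1+k)) = √(2·9.8·1.763/1.5) ≈ 4.80 m/s.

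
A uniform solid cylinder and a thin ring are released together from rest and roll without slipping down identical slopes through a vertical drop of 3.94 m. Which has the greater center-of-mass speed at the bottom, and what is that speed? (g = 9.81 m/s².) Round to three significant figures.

For rolling without slipping, Mgh = ½(1+k)Mv² where k = I/(MR²), so v = √(2gh/(1+k)).
Uniform solid cylinder: k = 0.5, giving v = √(2×9.81×3.94/1.5) = 7.179 m/s.
Thin ring: k = 1, giving v = √(2×9.81×3.94/2) = 6.217 m/s.
The smaller k wins: the uniform solid cylinder, at ≈ 7.18 m/s.

the uniform solid cylinder, at v ≈ 7.18 m/s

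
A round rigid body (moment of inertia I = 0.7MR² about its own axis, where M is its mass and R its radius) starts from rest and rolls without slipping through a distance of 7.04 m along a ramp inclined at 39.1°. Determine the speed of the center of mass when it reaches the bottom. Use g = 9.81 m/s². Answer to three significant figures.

The moment of inertia is 0.7MR², giving k ≡ I/(MR²) = 0.7.
Since it rolls without slipping, ω = v/R and KE = ½Mv² + ½Iω² = ½(1+k)Mv² = (17/20)Mv².
The vertical drop is h = L sinθ = 7.04 × sin39.1° = 4.44 m.
Setting Mgh = (17/20)Mv² gives v = √(2gh/(1+k)) = √(2·9.81·4.44/1.7) ≈ 7.16 m/s.

v ≈ 7.16 m/s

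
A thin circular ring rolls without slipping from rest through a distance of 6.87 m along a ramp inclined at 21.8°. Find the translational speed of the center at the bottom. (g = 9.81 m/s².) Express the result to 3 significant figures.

v ≈ 5.00 m/s

Here I = MR², so the shape factor k = I/(MR²) = 1.
Pure rolling means v = ωR; then KE = ½Mv² + ½I(v/R)² = ½(1+k)Mv² = Mv².
The vertical drop is h = L sinθ = 6.87 × sin21.8° = 2.551 m.
Energy conservation: Mgh = Mv², so v = √(2gh/(1+k)) = √(2 × 9.81 × 2.551 / 2) ≈ 5.00 m/s.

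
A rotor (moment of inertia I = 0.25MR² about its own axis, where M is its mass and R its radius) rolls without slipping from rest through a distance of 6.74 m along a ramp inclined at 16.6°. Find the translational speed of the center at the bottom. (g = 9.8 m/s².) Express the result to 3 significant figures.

The moment of inertia is 0.25MR², giving k ≡ I/(MR²) = 0.25.
Since it rolls without slipping, ω = v/R and KE = ½Mv² + ½Iω² = ½(1+k)Mv² = (5/8)Mv².
The vertical drop is h = L sinθ = 6.74 × sin16.6° = 1.926 m.
Energy conservation: Mgh = (5/8)Mv², so v = √(2gh/(1+k)) = √(2 × 9.8 × 1.926 / 1.25) ≈ 5.49 m/s.

v ≈ 5.49 m/s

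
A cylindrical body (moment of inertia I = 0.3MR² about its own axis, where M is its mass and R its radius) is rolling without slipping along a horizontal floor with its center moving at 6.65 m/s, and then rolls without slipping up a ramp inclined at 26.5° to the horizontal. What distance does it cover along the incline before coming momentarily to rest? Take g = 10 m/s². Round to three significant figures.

The moment of inertia is 0.3MR², giving k ≡ I/(MR²) = 0.3.
Rolling without slipping gives ω = v/R, so the total kinetic energy is ½Mv² + ½Iω² = ½(1+k)Mv² = (13/20)Mv².
Setting this equal to Mgh gives the vertical rise h = (1+k)v₀²/(2g) = 1.3×6.65²/(2×10) = 2.874 m.
Along the incline, d = h/sinθ = 2.874/sin26.5° ≈ 6.44 m.

d ≈ 6.44 m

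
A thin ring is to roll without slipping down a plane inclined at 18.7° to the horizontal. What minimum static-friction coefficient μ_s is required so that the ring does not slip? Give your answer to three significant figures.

μ_min ≈ 0.169

For this body I = MR², i.e. k = I/(MR²) = 1.
Translational: Mg sinθ − f = Ma. Rotational about the CM: fR = Iα = kMRa, so f = kMa.
These give a = g sinθ/(1+k) and the required friction f = kMg sinθ/(1+k).
With N = Mg cosθ, the no-slip condition f ≤ μN gives μ_min = f/N = k tanθ/(1+k).
μ_min = 1 × tan18.7° / 2 ≈ 0.169.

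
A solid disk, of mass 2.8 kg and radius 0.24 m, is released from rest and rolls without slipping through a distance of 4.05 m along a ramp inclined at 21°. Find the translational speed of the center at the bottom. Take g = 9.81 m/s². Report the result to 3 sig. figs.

Here I = (1/2)MR², so the shape factor k = I/(MR²) = 0.5.
The rolling condition ω = v/R makes the rotational term ½I(v/R)² = ½kMv², so KE_total = ½(1+k)Mv² = (3/4)Mv².
The vertical drop is h = L sinθ = 4.05 × sin21° = 1.451 m.
Setting Mgh = (3/4)Mv² gives v = √(2gh/(1+k)) = √(2·9.81·1.451/1.5) ≈ 4.36 m/s.

v ≈ 4.36 m/s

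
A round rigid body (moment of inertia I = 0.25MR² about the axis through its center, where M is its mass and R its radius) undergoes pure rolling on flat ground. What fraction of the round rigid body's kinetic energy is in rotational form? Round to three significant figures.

fraction ≈ 0.200

Here I = 0.25MR², so the shape factor k = I/(MR²) = 0.25.
Since ω = v/R, the translational part is ½Mv² and the rotational part is ½I(v/R)² = ½kMv²; the total is ½(1+k)Mv².
The rotational fraction is therefore k/(1+k) = 0.25/1.25 ≈ 0.200.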